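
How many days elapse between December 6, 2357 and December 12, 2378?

From December 6, 2357 to December 6, 2378: 21 years, of which 5 contain a Feb 29 — 16×365 + 5×366 = 7670 days.
Within December 2378: 12 − 6 = 6 days.
Total: 7676 days.

7676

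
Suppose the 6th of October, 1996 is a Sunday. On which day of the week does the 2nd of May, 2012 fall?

From October 6, 1996 to October 6, 2011: 15 years, of which 3 contain a Feb 29 — 12×365 + 3×366 = 5478 days.
(2000 is a leap year (divisible by 400).)
October 2011: 31 − 6 = 25 days remain.
Then November (30), December (31), January (31), February 2012 (29), March (31), April (30): 30 + 31 + 31 + 29 + 31 + 30 = 182 days.
May 1–2, 2012: 2 days.
Residual: 209 days.
Total: 5687 days.
5687 mod 7 = 3, so 3 days after Sunday is Wednesday.

Wednesday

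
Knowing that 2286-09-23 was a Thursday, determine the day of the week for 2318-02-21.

Day-of-year of September 23, 2286: 266.
Day-of-year of February 21, 2318: 52.
2286 has 365 days, so 365 − 266 = 99 days remain in 2286.
Full years 2287–2317: 24 common + 7 leap = 24×365 + 7×366 = 11322 days.
Total: 99 + 11322 + 52 = 11473 days.
11473 is a multiple of 7, so 2318-02-21 falls on the same weekday: Thursday.

Thursday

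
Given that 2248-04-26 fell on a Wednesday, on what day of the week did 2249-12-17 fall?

Monday

April 2248: 30 − 26 = 4 days remain.
Then 19 full months totalling 579 days.
December 1–17, 2249: 17 days.
Total: 4 + 579 + 17 = 600 days.
600 mod 7 = 5, so 5 days after Wednesday is Monday.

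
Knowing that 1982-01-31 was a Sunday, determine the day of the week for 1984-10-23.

Tuesday

January 31, 1982 → January 31, 1983: 365 days.
January 31, 1983 → January 31, 1984: 365 days.
January 1984: 31 − 31 = 0 days remain.
Then February 1984 (29), March (31), April (30), May (31), June (30), July (31), August (31), September (30): 29 + 31 + 30 + 31 + 30 + 31 + 31 + 30 = 243 days.
October 1–23, 1984: 23 days.
Residual: 266 days.
Total: 996 days.
996 mod 7 = 2, so 2 days after Sunday is Tuesday.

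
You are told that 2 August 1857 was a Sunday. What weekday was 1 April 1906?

Sunday

From August 2, 1857 to August 2, 1905: 48 years, of which 11 contain a Feb 29 — 37×365 + 11×366 = 17531 days.
(1900 is not a leap year (divisible by 100 but not 400).)
August 1905: 31 − 2 = 29 days remain.
Then September (30), October (31), November (30), December (31), January (31), February 1906 (28), March (31): 30 + 31 + 30 + 31 + 31 + 28 + 31 = 212 days.
April 1, 1906: 1 day.
Residual: 242 days.
Total: 17773 days.
17773 is a multiple of 7, so 1 April 1906 falls on the same weekday: Sunday.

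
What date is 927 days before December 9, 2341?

May 27, 2339

Count 927 days before December 9, 2341:
Day-of-year of May 27, 2339: 147.
Day-of-year of December 9, 2341: 343.
2339 has 365 days, so 365 − 147 = 218 days remain in 2339.
Full years: 2340: 366. Sum = 366.
Total: 218 + 366 + 343 = 927 days.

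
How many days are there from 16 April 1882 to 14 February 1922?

14548

From April 16, 1882 to April 16, 1921: 39 years, of which 9 contain a Feb 29 — 30×365 + 9×366 = 14244 days.
(1900 is not a leap year (divisible by 100 but not 400).)
April 1921: 30 − 16 = 14 days remain.
Then 9 full months totalling 276 days.
February 1–14, 1922: 14 days (1922 is not a leap year).
Residual: 304 days.
Total: 14548 days.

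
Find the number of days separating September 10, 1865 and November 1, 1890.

Day-of-year of September 10, 1865: 253.
Day-of-year of November 1, 1890: 305.
1865 has 365 days, so 365 − 253 = 112 days remain in 1865.
Full years 1866–1889: 18 common + 6 leap = 18×365 + 6×366 = 8766 days.
Total: 112 + 8766 + 305 = 9183 days.

9183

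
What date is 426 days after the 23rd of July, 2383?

the 21st of September, 2384

Count 426 days after July 23, 2383:
Day-of-year of July 23, 2383: 204.
Day-of-year of September 21, 2384: 265.
2383 has 365 days, so 365 − 204 = 161 days remain in 2383.
Total: 161 + 265 = 426 days.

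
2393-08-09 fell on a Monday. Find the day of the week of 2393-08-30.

Monday

Within August 2393: 30 − 9 = 21 days.
21 is a multiple of 7, so 2393-08-30 falls on the same weekday: Monday.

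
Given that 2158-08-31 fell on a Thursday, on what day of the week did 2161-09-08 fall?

Day-of-year of August 31, 2158: 243.
Day-of-year of September 8, 2161: 251.
2158 has 365 days, so 365 − 243 = 122 days remain in 2158.
Full years: 2159: 365; 2160: 366. Sum = 731.
Total: 122 + 731 + 251 = 1104 days.
1104 mod 7 = 5, so 5 days after Thursday is Tuesday.

Tuesday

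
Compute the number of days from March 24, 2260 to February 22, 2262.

700

March 24, 2260 → March 24, 2261: 365 days.
March 2261: 31 − 24 = 7 days remain.
Then 10 full months totalling 306 days.
February 1–22, 2262: 22 days (2262 is not a leap year).
Residual: 335 days.
Total: 700 days.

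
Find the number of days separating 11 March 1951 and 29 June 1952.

476

March 1951: 31 − 11 = 20 days remain.
Then 14 full months totalling 427 days.
June 1–29, 1952: 29 days.
Total: 20 + 427 + 29 = 476 days.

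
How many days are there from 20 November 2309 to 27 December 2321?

Day-of-year of November 20, 2309: 324.
Day-of-year of December 27, 2321: 361.
2309 has 365 days, so 365 − 324 = 41 days remain in 2309.
Full years 2310–2320: 8 common + 3 leap = 8×365 + 3×366 = 4018 days.
Total: 41 + 4018 + 361 = 4420 days.

4420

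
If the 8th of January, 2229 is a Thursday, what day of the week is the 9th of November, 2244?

Saturday

Day-of-year of January 8, 2229: 8.
Day-of-year of November 9, 2244: 314.
2229 has 365 days, so 365 − 8 = 357 days remain in 2229.
Full years 2230–2243: 11 common + 3 leap = 11×365 + 3×366 = 5113 days.
Total: 357 + 5113 + 314 = 5784 days.
5784 mod 7 = 2, so 2 days after Thursday is Saturday.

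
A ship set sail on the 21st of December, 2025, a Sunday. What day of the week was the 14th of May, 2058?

Tuesday

Day-of-year of December 21, 2025: 355.
Day-of-year of May 14, 2058: 134.
2025 has 365 days, so 365 − 355 = 10 days remain in 2025.
Full years 2026–2057: 24 common + 8 leap = 24×365 + 8×366 = 11688 days.
Total: 10 + 11688 + 134 = 11832 days.
11832 mod 7 = 2, so 2 days after Sunday is Tuesday.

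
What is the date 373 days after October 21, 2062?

October 29, 2063

Count 373 days after October 21, 2062:
Day-of-year of October 21, 2062: 294.
Day-of-year of October 29, 2063: 302.
2062 has 365 days, so 365 − 294 = 71 days remain in 2062.
Total: 71 + 302 = 373 days.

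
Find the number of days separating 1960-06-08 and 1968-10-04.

3040

From June 8, 1960 to June 8, 1968: 8 years, of which 2 contain a Feb 29 — 6×365 + 2×366 = 2922 days.
June 1968: 30 − 8 = 22 days remain.
Then July (31), August (31), September (30): 31 + 31 + 30 = 92 days.
October 1–4, 1968: 4 days.
Residual: 118 days.
Total: 3040 days.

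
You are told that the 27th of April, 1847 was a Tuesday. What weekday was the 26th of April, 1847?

Count forward from the earlier date (April 26, 1847) to the later (April 27, 1847):
Within April 1847: 27 − 26 = 1 day.
1 mod 7 = 1, so 1 day before Tuesday is Monday.

Monday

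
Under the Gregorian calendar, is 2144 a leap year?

Yes

2144 is a leap year.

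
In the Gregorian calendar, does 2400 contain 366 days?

Yes

2400 is a leap year (divisible by 400).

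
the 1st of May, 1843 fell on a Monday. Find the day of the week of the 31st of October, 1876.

Tuesday

From May 1, 1843 to May 1, 1876: 33 years, of which 9 contain a Feb 29 — 24×365 + 9×366 = 12054 days.
May 1876: 31 − 1 = 30 days remain.
Then June (30), July (31), August (31), September (30): 30 + 31 + 31 + 30 = 122 days.
October 1–31, 1876: 31 days.
Residual: 183 days.
Total: 12237 days.
12237 mod 7 = 1, so 1 day after Monday is Tuesday.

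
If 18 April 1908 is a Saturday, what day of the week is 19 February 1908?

Count forward from the earlier date (February 19, 1908) to the later (April 18, 1908):
February 1908: 29 − 19 = 10 days remain (1908 is a leap year, so February has 29 days).
Then March (31): 31 days.
April 1–18, 1908: 18 days.
Total: 10 + 31 + 18 = 59 days.
59 mod 7 = 3, so 3 days before Saturday is Wednesday.

Wednesday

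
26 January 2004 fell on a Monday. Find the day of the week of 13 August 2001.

Monday

Count forward from the earlier date (August 13, 2001) to the later (January 26, 2004):
Day-of-year of August 13, 2001: 225.
Day-of-year of January 26, 2004: 26.
2001 has 365 days, so 365 − 225 = 140 days remain in 2001.
Full years: 2002: 365; 2003: 365. Sum = 730.
Total: 140 + 730 + 26 = 896 days.
896 is a multiple of 7, so 13 August 2001 falls on the same weekday: Monday.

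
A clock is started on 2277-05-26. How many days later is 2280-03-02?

1011

Day-of-year of May 26, 2277: 146.
Day-of-year of March 2, 2280: 62.
2277 has 365 days, so 365 − 146 = 219 days remain in 2277.
Full years: 2278: 365; 2279: 365. Sum = 730.
Total: 219 + 730 + 62 = 1011 days.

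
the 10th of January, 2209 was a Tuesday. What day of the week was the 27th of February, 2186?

Count forward from the earlier date (February 27, 2186) to the later (January 10, 2209):
From February 27, 2186 to February 27, 2208: 22 years, of which 4 contain a Feb 29 — 18×365 + 4×366 = 8034 days.
(2200 is not a leap year (divisible by 100 but not 400).)
February 2208: 29 − 27 = 2 days remain (2208 is a leap year, so February has 29 days).
Then 10 full months totalling 306 days.
January 1–10, 2209: 10 days.
Residual: 318 days.
Total: 8352 days.
8352 mod 7 = 1, so 1 day before Tuesday is Monday.

Monday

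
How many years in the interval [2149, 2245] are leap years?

Years divisible by 4: 2152, 2156, …, 2244 — 24 in all.
Of these, 2200 is divisible by 100 but not 400, so not leap.
Leap years: 24 − 1 = 23.

23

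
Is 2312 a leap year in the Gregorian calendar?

Yes

2312 is a leap year.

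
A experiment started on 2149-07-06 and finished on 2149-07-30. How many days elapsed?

24

Within July 2149: 30 − 6 = 24 days.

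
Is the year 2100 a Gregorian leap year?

No

2100 is not a leap year (divisible by 100 but not 400).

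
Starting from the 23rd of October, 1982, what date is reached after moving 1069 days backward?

the 19th of November, 1979

Count 1069 days before October 23, 1982:
Day-of-year of November 19, 1979: 323.
Day-of-year of October 23, 1982: 296.
1979 has 365 days, so 365 − 323 = 42 days remain in 1979.
Full years: 1980: 366; 1981: 365. Sum = 731.
Total: 42 + 731 + 296 = 1069 days.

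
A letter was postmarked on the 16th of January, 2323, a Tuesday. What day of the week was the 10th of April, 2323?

Tuesday

January 2323: 31 − 16 = 15 days remain.
Then February 2323 (28), March (31): 28 + 31 = 59 days.
April 1–10, 2323: 10 days.
Total: 15 + 59 + 10 = 84 days.
84 is a multiple of 7, so the 10th of April, 2323 falls on the same weekday: Tuesday.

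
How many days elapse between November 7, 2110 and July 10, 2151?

From November 7, 2110 to November 7, 2150: 40 years, of which 10 contain a Feb 29 — 30×365 + 10×366 = 14610 days.
November 2150: 30 − 7 = 23 days remain.
Then December (31), January (31), February 2151 (28), March (31), April (30), May (31), June (30): 31 + 31 + 28 + 31 + 30 + 31 + 30 = 212 days.
July 1–10, 2151: 10 days.
Residual: 245 days.
Total: 14855 days.

14855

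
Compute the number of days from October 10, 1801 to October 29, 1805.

October 10, 1801 → October 10, 1802: 365 days.
October 10, 1802 → October 10, 1803: 365 days.
October 10, 1803 → October 10, 1804: 366 days (1804 is a leap year).
October 10, 1804 → October 10, 1805: 365 days.
Within October 1805: 29 − 10 = 19 days.
Total: 1480 days.

1480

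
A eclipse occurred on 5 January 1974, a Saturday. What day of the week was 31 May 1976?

Day-of-year of January 5, 1974: 5.
Day-of-year of May 31, 1976: 152.
1974 has 365 days, so 365 − 5 = 360 days remain in 1974.
Full years: 1975: 365. Sum = 365.
Total: 360 + 365 + 152 = 877 days.
877 mod 7 = 2, so 2 days after Saturday is Monday.

Monday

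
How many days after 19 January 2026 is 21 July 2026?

183

January 2026: 31 − 19 = 12 days remain.
Then February 2026 (28), March (31), April (30), May (31), June (30): 28 + 31 + 30 + 31 + 30 = 150 days.
July 1–21, 2026: 21 days.
Total: 12 + 150 + 21 = 183 days.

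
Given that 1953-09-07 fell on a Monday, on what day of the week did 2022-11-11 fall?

Day-of-year of September 7, 1953: 250.
Day-of-year of November 11, 2022: 315.
1953 has 365 days, so 365 − 250 = 115 days remain in 1953.
Full years 1954–2021: 51 common + 17 leap = 51×365 + 17×366 = 24837 days.
Total: 115 + 24837 + 315 = 25267 days.
25267 mod 7 = 4, so 4 days after Monday is Friday.

Friday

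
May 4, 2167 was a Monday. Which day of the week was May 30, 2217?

Day-of-year of May 4, 2167: 124.
Day-of-year of May 30, 2217: 150.
2167 has 365 days, so 365 − 124 = 241 days remain in 2167.
Full years 2168–2216: 37 common + 12 leap = 37×365 + 12×366 = 17897 days.
Total: 241 + 17897 + 150 = 18288 days.
18288 mod 7 = 4, so 4 days after Monday is Friday.

Friday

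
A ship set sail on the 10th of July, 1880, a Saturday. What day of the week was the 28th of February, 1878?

Thursday

Count forward from the earlier date (February 28, 1878) to the later (July 10, 1880):
February 1878: 28 − 28 = 0 days remain (1878 is not a leap year, so February has 28 days).
Then 28 full months totalling 853 days.
July 1–10, 1880: 10 days.
Total: 0 + 853 + 10 = 863 days.
863 mod 7 = 2, so 2 days before Saturday is Thursday.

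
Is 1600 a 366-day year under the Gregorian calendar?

1600 is a leap year (divisible by 400).

Yes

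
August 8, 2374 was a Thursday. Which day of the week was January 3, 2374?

Thursday

Count forward from the earlier date (January 3, 2374) to the later (August 8, 2374):
January 2374: 31 − 3 = 28 days remain.
Then February 2374 (28), March (31), April (30), May (31), June (30), July (31): 28 + 31 + 30 + 31 + 30 + 31 = 181 days.
August 1–8, 2374: 8 days.
Total: 28 + 181 + 8 = 217 days.
217 is a multiple of 7, so January 3, 2374 falls on the same weekday: Thursday.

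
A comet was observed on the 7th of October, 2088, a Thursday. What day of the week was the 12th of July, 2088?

Monday

Count forward from the earlier date (July 12, 2088) to the later (October 7, 2088):
July 2088: 31 − 12 = 19 days remain.
Then August (31), September (30): 31 + 30 = 61 days.
October 1–7, 2088: 7 days.
Total: 19 + 61 + 7 = 87 days.
87 mod 7 = 3, so 3 days before Thursday is Monday.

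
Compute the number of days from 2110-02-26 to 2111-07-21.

February 2110: 28 − 26 = 2 days remain (2110 is not a leap year, so February has 28 days).
Then 16 full months totalling 487 days.
July 1–21, 2111: 21 days.
Total: 2 + 487 + 21 = 510 days.

510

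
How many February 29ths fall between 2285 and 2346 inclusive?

Years divisible by 4: 2288, 2292, …, 2344 — 15 in all.
Of these, 2300 is divisible by 100 but not 400, so not leap.
Leap years: 15 − 1 = 14.

14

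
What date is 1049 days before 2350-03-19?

2347-05-05

Count 1049 days before March 19, 2350:
May 5, 2347 → May 5, 2348: 366 days (2348 is a leap year).
May 5, 2348 → May 5, 2349: 365 days.
May 2349: 31 − 5 = 26 days remain.
Then 9 full months totalling 273 days.
March 1–19, 2350: 19 days.
Residual: 318 days.
Total: 1049 days.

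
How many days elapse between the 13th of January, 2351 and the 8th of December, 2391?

Day-of-year of January 13, 2351: 13.
Day-of-year of December 8, 2391: 342.
2351 has 365 days, so 365 − 13 = 352 days remain in 2351.
Full years 2352–2390: 29 common + 10 leap = 29×365 + 10×366 = 14245 days.
Total: 352 + 14245 + 342 = 14939 days.

14939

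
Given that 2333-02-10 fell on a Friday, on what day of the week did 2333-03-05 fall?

February 2333: 28 − 10 = 18 days remain (2333 is not a leap year, so February has 28 days).
March 1–5, 2333: 5 days.
Total: 18 + 5 = 23 days.
23 mod 7 = 2, so 2 days after Friday is Sunday.

Sunday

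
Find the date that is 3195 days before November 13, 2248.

February 14, 2240

Count 3195 days before November 13, 2248:
Day-of-year of February 14, 2240: 45.
Day-of-year of November 13, 2248: 318.
2240 has 366 days, so 366 − 45 = 321 days remain in 2240.
Full years 2241–2247: 6 common + 1 leap = 6×365 + 1×366 = 2556 days.
Total: 321 + 2556 + 318 = 3195 days.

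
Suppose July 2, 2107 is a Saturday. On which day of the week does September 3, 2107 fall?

Saturday

July 2107: 31 − 2 = 29 days remain.
Then August (31): 31 days.
September 1–3, 2107: 3 days.
Total: 29 + 31 + 3 = 63 days.
63 is a multiple of 7, so September 3, 2107 falls on the same weekday: Saturday.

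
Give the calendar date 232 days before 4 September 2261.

15 January 2261

Count 232 days before September 4, 2261:
January 2261: 31 − 15 = 16 days remain.
Then February 2261 (28), March (31), April (30), May (31), June (30), July (31), August (31): 28 + 31 + 30 + 31 + 30 + 31 + 31 = 212 days.
September 1–4, 2261: 4 days.
Total: 16 + 212 + 4 = 232 days.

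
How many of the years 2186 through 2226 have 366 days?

9

Years divisible by 4 in [2186, 2226]: 2188, 2192, 2196, 2200, 2204, 2208, 2212, 2216, 2220, 2224.
Of these, 2200 is divisible by 100 but not 400, so not leap.
Leap years: 10 − 1 = 9.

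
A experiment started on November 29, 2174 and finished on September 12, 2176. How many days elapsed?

653

November 2174: 30 − 29 = 1 day remains.
Then 21 full months totalling 640 days.
September 1–12, 2176: 12 days.
Total: 1 + 640 + 12 = 653 days.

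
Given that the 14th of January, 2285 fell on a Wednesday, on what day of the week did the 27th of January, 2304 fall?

Wednesday

Day-of-year of January 14, 2285: 14.
Day-of-year of January 27, 2304: 27.
2285 has 365 days, so 365 − 14 = 351 days remain in 2285.
Full years 2286–2303: 15 common + 3 leap = 15×365 + 3×366 = 6573 days.
Total: 351 + 6573 + 27 = 6951 days.
6951 is a multiple of 7, so the 27th of January, 2304 falls on the same weekday: Wednesday.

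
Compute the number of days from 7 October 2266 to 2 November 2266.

October 2266: 31 − 7 = 24 days remain.
November 1–2, 2266: 2 days.
Total: 24 + 2 = 26 days.

26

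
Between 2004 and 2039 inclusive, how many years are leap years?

Years divisible by 4 in [2004, 2039]: 2004, 2008, 2012, 2016, 2020, 2024, 2028, 2032, 2036.
No century exceptions apply. Count: 9.

9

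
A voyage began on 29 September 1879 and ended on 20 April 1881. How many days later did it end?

Day-of-year of September 29, 1879: 272.
Day-of-year of April 20, 1881: 110.
1879 has 365 days, so 365 − 272 = 93 days remain in 1879.
Full years: 1880: 366. Sum = 366.
Total: 93 + 366 + 110 = 569 days.

569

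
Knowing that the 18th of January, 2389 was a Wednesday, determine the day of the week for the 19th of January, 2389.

Thursday

Within January 2389: 19 − 18 = 1 day.
1 mod 7 = 1, so 1 day after Wednesday is Thursday.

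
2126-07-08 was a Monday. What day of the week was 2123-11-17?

Count forward from the earlier date (November 17, 2123) to the later (July 8, 2126):
November 17, 2123 → November 17, 2124: 366 days (2124 is a leap year).
November 17, 2124 → November 17, 2125: 365 days.
November 2125: 30 − 17 = 13 days remain.
Then December (31), January (31), February 2126 (28), March (31), April (30), May (31), June (30): 31 + 31 + 28 + 31 + 30 + 31 + 30 = 212 days.
July 1–8, 2126: 8 days.
Residual: 233 days.
Total: 964 days.
964 mod 7 = 5, so 5 days before Monday is Wednesday.

Wednesday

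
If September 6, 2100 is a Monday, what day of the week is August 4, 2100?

Wednesday

Count forward from the earlier date (August 4, 2100) to the later (September 6, 2100):
August 2100: 31 − 4 = 27 days remain.
September 1–6, 2100: 6 days.
Total: 27 + 6 = 33 days.
33 mod 7 = 5, so 5 days before Monday is Wednesday.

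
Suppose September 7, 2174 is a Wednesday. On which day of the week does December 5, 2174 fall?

September 2174: 30 − 7 = 23 days remain.
Then October (31), November (30): 31 + 30 = 61 days.
December 1–5, 2174: 5 days.
Total: 23 + 61 + 5 = 89 days.
89 mod 7 = 5, so 5 days after Wednesday is Monday.

Monday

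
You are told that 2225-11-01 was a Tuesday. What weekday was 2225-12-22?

November 2225: 30 − 1 = 29 days remain.
December 1–22, 2225: 22 days.
Total: 29 + 22 = 51 days.
51 mod 7 = 2, so 2 days after Tuesday is Thursday.

Thursday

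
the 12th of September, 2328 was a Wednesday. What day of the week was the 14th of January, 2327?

Friday

Count forward from the earlier date (January 14, 2327) to the later (September 12, 2328):
January 2327: 31 − 14 = 17 days remain.
Then 19 full months totalling 578 days.
September 1–12, 2328: 12 days.
Total: 17 + 578 + 12 = 607 days.
607 mod 7 = 5, so 5 days before Wednesday is Friday.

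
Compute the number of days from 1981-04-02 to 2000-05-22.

From April 2, 1981 to April 2, 2000: 19 years, of which 5 contain a Feb 29 — 14×365 + 5×366 = 6940 days.
(2000 is a leap year (divisible by 400).)
April 2000: 30 − 2 = 28 days remain.
May 1–22, 2000: 22 days.
Residual: 50 days.
Total: 6990 days.

6990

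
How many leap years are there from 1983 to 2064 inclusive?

Years divisible by 4: 1984, 1988, …, 2064 — 21 in all.
2000 is divisible by 400, so still leap.
No century exceptions apply. Count: 21.

21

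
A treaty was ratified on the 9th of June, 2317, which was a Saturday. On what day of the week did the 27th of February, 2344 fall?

From June 9, 2317 to June 9, 2343: 26 years, of which 6 contain a Feb 29 — 20×365 + 6×366 = 9496 days.
June 2343: 30 − 9 = 21 days remain.
Then July (31), August (31), September (30), October (31), November (30), December (31), January (31): 31 + 31 + 30 + 31 + 30 + 31 + 31 = 215 days.
February 1–27, 2344: 27 days (2344 is a leap year).
Residual: 263 days.
Total: 9759 days.
9759 mod 7 = 1, so 1 day after Saturday is Sunday.

Sunday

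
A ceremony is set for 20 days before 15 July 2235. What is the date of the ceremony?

25 June 2235

Count 20 days before July 15, 2235:
June 2235: 30 − 25 = 5 days remain.
July 1–15, 2235: 15 days.
Total: 5 + 15 = 20 days.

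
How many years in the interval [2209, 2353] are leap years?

Years divisible by 4: 2212, 2216, …, 2352 — 36 in all.
Of these, 2300 is divisible by 100 but not 400, so not leap.
Leap years: 36 − 1 = 35.

35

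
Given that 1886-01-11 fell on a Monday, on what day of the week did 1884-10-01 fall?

Wednesday

Count forward from the earlier date (October 1, 1884) to the later (January 11, 1886):
October 1884: 31 − 1 = 30 days remain.
Then 14 full months totalling 426 days.
January 1–11, 1886: 11 days.
Total: 30 + 426 + 11 = 467 days.
467 mod 7 = 5, so 5 days before Monday is Wednesday.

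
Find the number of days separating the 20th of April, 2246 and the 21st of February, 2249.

1038

Day-of-year of April 20, 2246: 110.
Day-of-year of February 21, 2249: 52.
2246 has 365 days, so 365 − 110 = 255 days remain in 2246.
Full years: 2247: 365; 2248: 366. Sum = 731.
Total: 255 + 731 + 52 = 1038 days.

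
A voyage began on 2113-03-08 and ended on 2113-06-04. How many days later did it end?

March 2113: 31 − 8 = 23 days remain.
Then April (30), May (31): 30 + 31 = 61 days.
June 1–4, 2113: 4 days.
Total: 23 + 61 + 4 = 88 days.

88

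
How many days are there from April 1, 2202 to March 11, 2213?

Day-of-year of April 1, 2202: 91.
Day-of-year of March 11, 2213: 70.
2202 has 365 days, so 365 − 91 = 274 days remain in 2202.
Full years 2203–2212: 7 common + 3 leap = 7×365 + 3×366 = 3653 days.
Total: 274 + 3653 + 70 = 3997 days.

3997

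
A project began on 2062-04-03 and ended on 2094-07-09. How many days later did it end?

11785

From April 3, 2062 to April 3, 2094: 32 years, of which 8 contain a Feb 29 — 24×365 + 8×366 = 11688 days.
April 2094: 30 − 3 = 27 days remain.
Then May (31), June (30): 31 + 30 = 61 days.
July 1–9, 2094: 9 days.
Residual: 97 days.
Total: 11785 days.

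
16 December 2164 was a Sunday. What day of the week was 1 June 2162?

Count forward from the earlier date (June 1, 2162) to the later (December 16, 2164):
Day-of-year of June 1, 2162: 152.
Day-of-year of December 16, 2164: 351.
2162 has 365 days, so 365 − 152 = 213 days remain in 2162.
Full years: 2163: 365. Sum = 365.
Total: 213 + 365 + 351 = 929 days.
929 mod 7 = 5, so 5 days before Sunday is Tuesday.

Tuesday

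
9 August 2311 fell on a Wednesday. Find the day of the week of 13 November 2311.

Monday

August 2311: 31 − 9 = 22 days remain.
Then September (30), October (31): 30 + 31 = 61 days.
November 1–13, 2311: 13 days.
Total: 22 + 61 + 13 = 96 days.
96 mod 7 = 5, so 5 days after Wednesday is Monday.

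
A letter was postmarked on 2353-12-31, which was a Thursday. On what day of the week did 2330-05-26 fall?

Count forward from the earlier date (May 26, 2330) to the later (December 31, 2353):
From May 26, 2330 to May 26, 2353: 23 years, of which 6 contain a Feb 29 — 17×365 + 6×366 = 8401 days.
May 2353: 31 − 26 = 5 days remain.
Then June (30), July (31), August (31), September (30), October (31), November (30): 30 + 31 + 31 + 30 + 31 + 30 = 183 days.
December 1–31, 2353: 31 days.
Residual: 219 days.
Total: 8620 days.
8620 mod 7 = 3, so 3 days before Thursday is Monday.

Monday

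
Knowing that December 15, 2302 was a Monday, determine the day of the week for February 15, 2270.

Count forward from the earlier date (February 15, 2270) to the later (December 15, 2302):
Day-of-year of February 15, 2270: 46.
Day-of-year of December 15, 2302: 349.
2270 has 365 days, so 365 − 46 = 319 days remain in 2270.
Full years 2271–2301: 24 common + 7 leap = 24×365 + 7×366 = 11322 days.
Total: 319 + 11322 + 349 = 11990 days.
11990 mod 7 = 6, so 6 days before Monday is Tuesday.

Tuesday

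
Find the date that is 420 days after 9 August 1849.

3 October 1850

Count 420 days after August 9, 1849:
August 9, 1849 → August 9, 1850: 365 days.
August 1850: 31 − 9 = 22 days remain.
Then September (30): 30 days.
October 1–3, 1850: 3 days.
Residual: 55 days.
Total: 420 days.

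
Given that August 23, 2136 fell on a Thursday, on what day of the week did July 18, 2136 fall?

Count forward from the earlier date (July 18, 2136) to the later (August 23, 2136):
July 2136: 31 − 18 = 13 days remain.
August 1–23, 2136: 23 days.
Total: 13 + 23 = 36 days.
36 mod 7 = 1, so 1 day before Thursday is Wednesday.

Wednesday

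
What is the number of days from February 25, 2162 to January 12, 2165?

Day-of-year of February 25, 2162: 56.
Day-of-year of January 12, 2165: 12.
2162 has 365 days, so 365 − 56 = 309 days remain in 2162.
Full years: 2163: 365; 2164: 366. Sum = 731.
Total: 309 + 731 + 12 = 1052 days.

1052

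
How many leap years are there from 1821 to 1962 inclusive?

34

Years divisible by 4: 1824, 1828, …, 1960 — 35 in all.
Of these, 1900 is divisible by 100 but not 400, so not leap.
Leap years: 35 − 1 = 34.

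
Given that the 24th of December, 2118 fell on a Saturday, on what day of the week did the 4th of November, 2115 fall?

Count forward from the earlier date (November 4, 2115) to the later (December 24, 2118):
Day-of-year of November 4, 2115: 308.
Day-of-year of December 24, 2118: 358.
2115 has 365 days, so 365 − 308 = 57 days remain in 2115.
Full years: 2116: 366; 2117: 365. Sum = 731.
Total: 57 + 731 + 358 = 1146 days.
1146 mod 7 = 5, so 5 days before Saturday is Monday.

Monday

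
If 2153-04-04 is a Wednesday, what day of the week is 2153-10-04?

Thursday

April 2153: 30 − 4 = 26 days remain.
Then May (31), June (30), July (31), August (31), September (30): 31 + 30 + 31 + 31 + 30 = 153 days.
October 1–4, 2153: 4 days.
Total: 26 + 153 + 4 = 183 days.
183 mod 7 = 1, so 1 day after Wednesday is Thursday.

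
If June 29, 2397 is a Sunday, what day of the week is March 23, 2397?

Count forward from the earlier date (March 23, 2397) to the later (June 29, 2397):
March 2397: 31 − 23 = 8 days remain.
Then April (30), May (31): 30 + 31 = 61 days.
June 1–29, 2397: 29 days.
Total: 8 + 61 + 29 = 98 days.
98 is a multiple of 7, so March 23, 2397 falls on the same weekday: Sunday.

Sunday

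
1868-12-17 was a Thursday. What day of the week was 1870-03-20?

Day-of-year of December 17, 1868: 352.
Day-of-year of March 20, 1870: 79.
1868 has 366 days, so 366 − 352 = 14 days remain in 1868.
Full years: 1869: 365. Sum = 365.
Total: 14 + 365 + 79 = 458 days.
458 mod 7 = 3, so 3 days after Thursday is Sunday.

Sunday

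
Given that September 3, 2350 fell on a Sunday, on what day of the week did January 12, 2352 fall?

September 2350: 30 − 3 = 27 days remain.
Then 15 full months totalling 457 days.
January 1–12, 2352: 12 days.
Total: 27 + 457 + 12 = 496 days.
496 mod 7 = 6, so 6 days after Sunday is Saturday.

Saturday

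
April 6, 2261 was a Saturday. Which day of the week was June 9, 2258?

Wednesday

Count forward from the earlier date (June 9, 2258) to the later (April 6, 2261):
Day-of-year of June 9, 2258: 160.
Day-of-year of April 6, 2261: 96.
2258 has 365 days, so 365 − 160 = 205 days remain in 2258.
Full years: 2259: 365; 2260: 366. Sum = 731.
Total: 205 + 731 + 96 = 1032 days.
1032 mod 7 = 3, so 3 days before Saturday is Wednesday.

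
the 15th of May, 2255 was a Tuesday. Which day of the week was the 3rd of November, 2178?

Count forward from the earlier date (November 3, 2178) to the later (May 15, 2255):
From November 3, 2178 to November 3, 2254: 76 years, of which 18 contain a Feb 29 — 58×365 + 18×366 = 27758 days.
(2200 is not a leap year (divisible by 100 but not 400).)
November 2254: 30 − 3 = 27 days remain.
Then December (31), January (31), February 2255 (28), March (31), April (30): 31 + 31 + 28 + 31 + 30 = 151 days.
May 1–15, 2255: 15 days.
Residual: 193 days.
Total: 27951 days.
27951 is a multiple of 7, so the 3rd of November, 2178 falls on the same weekday: Tuesday.

Tuesday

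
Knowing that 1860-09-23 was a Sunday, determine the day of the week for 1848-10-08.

Sunday

Count forward from the earlier date (October 8, 1848) to the later (September 23, 1860):
From October 8, 1848 to October 8, 1859: 11 years, of which 2 contain a Feb 29 — 9×365 + 2×366 = 4017 days.
October 1859: 31 − 8 = 23 days remain.
Then 10 full months totalling 305 days.
September 1–23, 1860: 23 days.
Residual: 351 days.
Total: 4368 days.
4368 is a multiple of 7, so 1848-10-08 falls on the same weekday: Sunday.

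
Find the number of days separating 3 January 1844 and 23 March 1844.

80

January 1844: 31 − 3 = 28 days remain.
Then February 1844 (29): 29 days.
March 1–23, 1844: 23 days.
Total: 28 + 29 + 23 = 80 days.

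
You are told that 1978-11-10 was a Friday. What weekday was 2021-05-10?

Monday

From November 10, 1978 to November 10, 2020: 42 years, of which 11 contain a Feb 29 — 31×365 + 11×366 = 15341 days.
(2000 is a leap year (divisible by 400).)
November 2020: 30 − 10 = 20 days remain.
Then December (31), January (31), February 2021 (28), March (31), April (30): 31 + 31 + 28 + 31 + 30 = 151 days.
May 1–10, 2021: 10 days.
Residual: 181 days.
Total: 15522 days.
15522 mod 7 = 3, so 3 days after Friday is Monday.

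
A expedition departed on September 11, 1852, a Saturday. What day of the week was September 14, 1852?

Tuesday

Within September 1852: 14 − 11 = 3 days.
3 mod 7 = 3, so 3 days after Saturday is Tuesday.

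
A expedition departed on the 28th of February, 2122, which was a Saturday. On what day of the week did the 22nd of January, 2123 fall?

Friday

February 2122: 28 − 28 = 0 days remain (2122 is not a leap year, so February has 28 days).
Then 10 full months totalling 306 days.
January 1–22, 2123: 22 days.
Residual: 328 days.
Total: 328 days.
328 mod 7 = 6, so 6 days after Saturday is Friday.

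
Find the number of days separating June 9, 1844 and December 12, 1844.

186

June 1844: 30 − 9 = 21 days remain.
Then July (31), August (31), September (30), October (31), November (30): 31 + 31 + 30 + 31 + 30 = 153 days.
December 1–12, 1844: 12 days.
Total: 21 + 153 + 12 = 186 days.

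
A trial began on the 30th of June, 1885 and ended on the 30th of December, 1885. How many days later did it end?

183

June 1885: 30 − 30 = 0 days remain.
Then July (31), August (31), September (30), October (31), November (30): 31 + 31 + 30 + 31 + 30 = 153 days.
December 1–30, 1885: 30 days.
Total: 0 + 153 + 30 = 183 days.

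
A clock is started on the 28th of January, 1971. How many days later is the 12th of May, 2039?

24941

From January 28, 1971 to January 28, 2039: 68 years, of which 17 contain a Feb 29 — 51×365 + 17×366 = 24837 days.
(2000 is a leap year (divisible by 400).)
January 2039: 31 − 28 = 3 days remain.
Then February 2039 (28), March (31), April (30): 28 + 31 + 30 = 89 days.
May 1–12, 2039: 12 days.
Residual: 104 days.
Total: 24941 days.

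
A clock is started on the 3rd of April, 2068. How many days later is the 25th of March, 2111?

15695

From April 3, 2068 to April 3, 2110: 42 years, of which 9 contain a Feb 29 — 33×365 + 9×366 = 15339 days.
(2100 is not a leap year (divisible by 100 but not 400).)
April 2110: 30 − 3 = 27 days remain.
Then 10 full months totalling 304 days.
March 1–25, 2111: 25 days.
Residual: 356 days.
Total: 15695 days.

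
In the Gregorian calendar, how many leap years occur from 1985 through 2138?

Years divisible by 4: 1988, 1992, …, 2136 — 38 in all.
Of these, 2100 is divisible by 100 but not 400, so not leap.
2000 is divisible by 400, so still leap.
Leap years: 38 − 1 = 37.

37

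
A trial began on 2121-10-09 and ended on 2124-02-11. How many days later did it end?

855

October 9, 2121 → October 9, 2122: 365 days.
October 9, 2122 → October 9, 2123: 365 days.
October 2123: 31 − 9 = 22 days remain.
Then November (30), December (31), January (31): 30 + 31 + 31 = 92 days.
February 1–11, 2124: 11 days (2124 is a leap year).
Residual: 125 days.
Total: 855 days.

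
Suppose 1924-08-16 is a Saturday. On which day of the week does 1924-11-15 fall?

August 1924: 31 − 16 = 15 days remain.
Then September (30), October (31): 30 + 31 = 61 days.
November 1–15, 1924: 15 days.
Total: 15 + 61 + 15 = 91 days.
91 is a multiple of 7, so 1924-11-15 falls on the same weekday: Saturday.

Saturday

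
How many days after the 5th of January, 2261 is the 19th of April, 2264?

1200

January 5, 2261 → January 5, 2262: 365 days.
January 5, 2262 → January 5, 2263: 365 days.
January 5, 2263 → January 5, 2264: 365 days.
January 2264: 31 − 5 = 26 days remain.
Then February 2264 (29), March (31): 29 + 31 = 60 days.
April 1–19, 2264: 19 days.
Residual: 105 days.
Total: 1200 days.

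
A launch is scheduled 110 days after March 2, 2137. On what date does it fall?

June 20, 2137

Count 110 days after March 2, 2137:
March 2137: 31 − 2 = 29 days remain.
Then April (30), May (31): 30 + 31 = 61 days.
June 1–20, 2137: 20 days.
Total: 29 + 61 + 20 = 110 days.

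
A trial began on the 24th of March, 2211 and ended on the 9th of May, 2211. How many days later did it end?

46

March 2211: 31 − 24 = 7 days remain.
Then April (30): 30 days.
May 1–9, 2211: 9 days.
Total: 7 + 30 + 9 = 46 days.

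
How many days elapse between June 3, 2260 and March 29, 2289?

10526

From June 3, 2260 to June 3, 2288: 28 years, of which 7 contain a Feb 29 — 21×365 + 7×366 = 10227 days.
June 2288: 30 − 3 = 27 days remain.
Then July (31), August (31), September (30), October (31), November (30), December (31), January (31), February 2289 (28): 31 + 31 + 30 + 31 + 30 + 31 + 31 + 28 = 243 days.
March 1–29, 2289: 29 days.
Residual: 299 days.
Total: 10526 days.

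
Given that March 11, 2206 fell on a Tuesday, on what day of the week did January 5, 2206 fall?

Count forward from the earlier date (January 5, 2206) to the later (March 11, 2206):
January 2206: 31 − 5 = 26 days remain.
Then February 2206 (28): 28 days.
March 1–11, 2206: 11 days.
Total: 26 + 28 + 11 = 65 days.
65 mod 7 = 2, so 2 days before Tuesday is Sunday.

Sunday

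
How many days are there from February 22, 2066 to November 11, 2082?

From February 22, 2066 to February 22, 2082: 16 years, of which 4 contain a Feb 29 — 12×365 + 4×366 = 5844 days.
February 2082: 28 − 22 = 6 days remain (2082 is not a leap year, so February has 28 days).
Then March (31), April (30), May (31), June (30), July (31), August (31), September (30), October (31): 31 + 30 + 31 + 30 + 31 + 31 + 30 + 31 = 245 days.
November 1–11, 2082: 11 days.
Residual: 262 days.
Total: 6106 days.

6106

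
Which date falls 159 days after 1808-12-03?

1809-05-11

Count 159 days after December 3, 1808:
December 1808: 31 − 3 = 28 days remain.
Then January (31), February 1809 (28), March (31), April (30): 31 + 28 + 31 + 30 = 120 days.
May 1–11, 1809: 11 days.
Residual: 159 days.
Total: 159 days.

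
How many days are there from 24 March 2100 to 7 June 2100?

March 2100: 31 − 24 = 7 days remain.
Then April (30), May (31): 30 + 31 = 61 days.
June 1–7, 2100: 7 days.
Total: 7 + 61 + 7 = 75 days.

75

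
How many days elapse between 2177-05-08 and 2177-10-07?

152

May 2177: 31 − 8 = 23 days remain.
Then June (30), July (31), August (31), September (30): 30 + 31 + 31 + 30 = 122 days.
October 1–7, 2177: 7 days.
Total: 23 + 122 + 7 = 152 days.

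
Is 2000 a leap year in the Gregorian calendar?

Yes

2000 is a leap year (divisible by 400).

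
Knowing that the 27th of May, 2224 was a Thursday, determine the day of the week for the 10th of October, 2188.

Count forward from the earlier date (October 10, 2188) to the later (May 27, 2224):
Day-of-year of October 10, 2188: 284.
Day-of-year of May 27, 2224: 148.
2188 has 366 days, so 366 − 284 = 82 days remain in 2188.
Full years 2189–2223: 28 common + 7 leap = 28×365 + 7×366 = 12782 days.
Total: 82 + 12782 + 148 = 13012 days.
13012 mod 7 = 6, so 6 days before Thursday is Friday.

Friday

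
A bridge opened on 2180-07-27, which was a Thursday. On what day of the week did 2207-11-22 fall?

Sunday

Day-of-year of July 27, 2180: 209.
Day-of-year of November 22, 2207: 326.
2180 has 366 days, so 366 − 209 = 157 days remain in 2180.
Full years 2181–2206: 21 common + 5 leap = 21×365 + 5×366 = 9495 days.
Total: 157 + 9495 + 326 = 9978 days.
9978 mod 7 = 3, so 3 days after Thursday is Sunday.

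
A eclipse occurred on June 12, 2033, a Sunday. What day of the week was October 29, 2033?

Saturday

June 2033: 30 − 12 = 18 days remain.
Then July (31), August (31), September (30): 31 + 31 + 30 = 92 days.
October 1–29, 2033: 29 days.
Total: 18 + 92 + 29 = 139 days.
139 mod 7 = 6, so 6 days after Sunday is Saturday.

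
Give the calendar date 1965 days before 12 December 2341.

26 July 2336

Count 1965 days before December 12, 2341:
Day-of-year of July 26, 2336: 208.
Day-of-year of December 12, 2341: 346.
2336 has 366 days, so 366 − 208 = 158 days remain in 2336.
Full years: 2337: 365; 2338: 365; 2339: 365; 2340: 366. Sum = 1461.
Total: 158 + 1461 + 346 = 1965 days.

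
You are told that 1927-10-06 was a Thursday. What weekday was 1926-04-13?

Count forward from the earlier date (April 13, 1926) to the later (October 6, 1927):
April 1926: 30 − 13 = 17 days remain.
Then 17 full months totalling 518 days.
October 1–6, 1927: 6 days.
Total: 17 + 518 + 6 = 541 days.
541 mod 7 = 2, so 2 days before Thursday is Tuesday.

Tuesday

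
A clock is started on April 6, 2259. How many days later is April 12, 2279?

From April 6, 2259 to April 6, 2279: 20 years, of which 5 contain a Feb 29 — 15×365 + 5×366 = 7305 days.
Within April 2279: 12 − 6 = 6 days.
Total: 7311 days.

7311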